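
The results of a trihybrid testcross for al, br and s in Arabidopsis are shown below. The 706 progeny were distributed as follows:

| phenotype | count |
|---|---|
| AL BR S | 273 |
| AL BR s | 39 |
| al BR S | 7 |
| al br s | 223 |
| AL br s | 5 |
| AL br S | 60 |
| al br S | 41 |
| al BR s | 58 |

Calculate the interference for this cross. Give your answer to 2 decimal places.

The two most frequent reciprocal classes, al br s and AL BR S, are the parental types, so the F1 was al br s / AL BR S.
The two rarest classes, AL br s and al BR S, are the double crossovers. Comparing them with the parentals, only the al allele has switched, so al is the middle locus and the order is br – al – s.
br–al: (118 + 12)/706 = 0.1841; al–s: (80 + 12)/706 = 0.1303.
Expected DCO frequency = 0.1841 × 0.1303 ≈ 0.02399; observed = 12/706 ≈ 0.01700.
Coefficient of coincidence = 0.01700/0.02399 ≈ 0.71; interference = 1 − 0.71 = 0.29.

0.29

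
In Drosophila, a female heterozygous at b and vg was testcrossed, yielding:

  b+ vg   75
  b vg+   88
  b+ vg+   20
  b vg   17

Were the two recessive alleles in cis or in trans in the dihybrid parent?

The two most frequent classes are b+ vg (75) and b vg+ (88); these are the parental (non-recombinant) types.
So the F1 carried b+ vg on one chromosome and b vg+ on the other — the recessive alleles are on opposite chromosomes (trans / repulsion).

trans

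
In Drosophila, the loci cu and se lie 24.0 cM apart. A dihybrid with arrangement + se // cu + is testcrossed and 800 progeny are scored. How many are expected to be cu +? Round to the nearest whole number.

304

A map distance of 24.0 cM corresponds to a recombination frequency of 0.240.
The F1 is + se / cu +, so cu + is a parental gamete class with expected frequency (1 − r)/2 = 0.760/2 = 0.3800.
Expected number = 0.3800 × 800 = 304.00 ≈ 304.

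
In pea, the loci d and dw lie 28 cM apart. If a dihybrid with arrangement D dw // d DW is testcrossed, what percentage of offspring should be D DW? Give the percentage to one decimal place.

14.0%

A map distance of 28 cM corresponds to a recombination frequency of 0.280.
The F1 is D dw / d DW, so D DW is a recombinant gamete class with expected frequency r/2 = 0.280/2 = 0.1400.
That is 0.1400 = 14.0% of the progeny.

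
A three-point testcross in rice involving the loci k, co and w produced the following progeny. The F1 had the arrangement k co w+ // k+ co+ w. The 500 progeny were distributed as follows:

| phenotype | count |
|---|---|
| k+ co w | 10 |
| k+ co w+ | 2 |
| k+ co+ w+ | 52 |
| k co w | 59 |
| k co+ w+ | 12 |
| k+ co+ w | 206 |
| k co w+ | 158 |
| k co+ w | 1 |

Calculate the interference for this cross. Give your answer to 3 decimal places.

The two rarest classes, k+ co w+ and k co+ w, are the double crossovers. Comparing them with the parentals, only the k allele has switched, so k is the middle locus and the order is co – k – w.
co–k: (22 + 3)/500 = 0.0500; k–w: (111 + 3)/500 = 0.2280.
Expected DCO frequency = 0.0500 × 0.2280 ≈ 0.01140; observed = 3/500 ≈ 0.00600.
Coefficient of coincidence = 0.00600/0.01140 ≈ 0.526; interference = 1 − 0.526 = 0.474.

0.474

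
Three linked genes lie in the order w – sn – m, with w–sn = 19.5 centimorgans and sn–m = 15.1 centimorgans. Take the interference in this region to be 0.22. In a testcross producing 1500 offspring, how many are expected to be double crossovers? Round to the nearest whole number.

34

Map distances give recombination frequencies of 0.195 and 0.151 for the two intervals.
With interference 0.22 (so coincidence = 0.78), expected double-crossover frequency = 0.195 × 0.151 × 0.78 = 0.02297.
Expected number = 0.02297 × 1500 = 34.45 ≈ 34.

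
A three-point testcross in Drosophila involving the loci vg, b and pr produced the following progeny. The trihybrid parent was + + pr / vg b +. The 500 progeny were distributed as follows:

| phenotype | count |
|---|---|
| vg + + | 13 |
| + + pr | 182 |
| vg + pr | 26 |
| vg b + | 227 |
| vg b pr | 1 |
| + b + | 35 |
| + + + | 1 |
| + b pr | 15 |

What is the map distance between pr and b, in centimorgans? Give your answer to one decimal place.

6.0 centimorgans

The two rarest classes, + + + and vg b pr, are the double crossovers. Comparing them with the parentals, only the pr allele has switched, so pr is the middle locus and the order is b – pr – vg.
Crossovers in the b–pr interval produce the single-crossover classes + b pr and vg + + (15 + 13 = 28) plus the double crossovers (2).
RF(b–pr) = (28 + 2) / 500 = 30/500 = 0.0600 → 6.0 centimorgans.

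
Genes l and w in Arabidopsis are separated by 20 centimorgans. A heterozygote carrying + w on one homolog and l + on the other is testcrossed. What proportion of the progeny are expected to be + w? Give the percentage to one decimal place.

A map distance of 20 centimorgans corresponds to a recombination frequency of 0.200.
The F1 is + w / l +, so + w is a parental gamete class with expected frequency (1 − r)/2 = 0.800/2 = 0.4000.
That is 0.4000 = 40.0% of the progeny.

40.0%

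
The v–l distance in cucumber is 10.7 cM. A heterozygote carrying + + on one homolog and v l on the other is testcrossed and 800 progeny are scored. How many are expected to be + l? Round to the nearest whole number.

43

A map distance of 10.7 cM corresponds to a recombination frequency of 0.107.
The F1 is + + / v l, so + l is a recombinant gamete class with expected frequency r/2 = 0.107/2 = 0.0535.
Expected number = 0.0535 × 800 = 42.80 ≈ 43.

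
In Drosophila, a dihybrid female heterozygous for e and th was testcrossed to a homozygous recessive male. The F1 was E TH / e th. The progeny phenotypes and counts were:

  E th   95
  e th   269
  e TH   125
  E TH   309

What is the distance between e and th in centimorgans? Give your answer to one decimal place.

27.6 centimorgans

The recombinant classes are E th and e TH: 95 + 125 = 220.
Recombination frequency = 220/798 = 0.2757 ≈ 27.6%, i.e. 27.6 centimorgans.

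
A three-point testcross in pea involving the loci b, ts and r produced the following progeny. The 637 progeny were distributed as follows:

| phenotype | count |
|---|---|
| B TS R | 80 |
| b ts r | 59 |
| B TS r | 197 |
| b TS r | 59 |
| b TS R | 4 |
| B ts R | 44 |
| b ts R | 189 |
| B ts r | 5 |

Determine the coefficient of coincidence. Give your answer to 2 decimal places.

0.35

The two most frequent reciprocal classes, b ts R and B TS r, are the parental types, so the F1 was b ts R / B TS r.
The two rarest classes, b TS R and B ts r, are the double crossovers. Comparing them with the parentals, only the ts allele has switched, so ts is the middle locus and the order is b – ts – r.
b–ts: (103 + 9)/637 = 0.1758; ts–r: (139 + 9)/637 = 0.2323.
Expected DCO frequency = 0.1758 × 0.2323 ≈ 0.04084; observed = 9/637 ≈ 0.01413.
Coefficient of coincidence = 0.01413/0.04084 ≈ 0.35.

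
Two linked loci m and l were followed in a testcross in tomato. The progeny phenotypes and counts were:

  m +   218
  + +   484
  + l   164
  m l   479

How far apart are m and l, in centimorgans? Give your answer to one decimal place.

28.4 centimorgans

The two most frequent classes, + + (484) and m l (479), are the parental types, so the F1 was + + / m l.
The recombinant classes are + l and m +: 164 + 218 = 382.
Recombination frequency = 382/1345 = 0.2840 ≈ 28.4%, i.e. 28.4 centimorgans.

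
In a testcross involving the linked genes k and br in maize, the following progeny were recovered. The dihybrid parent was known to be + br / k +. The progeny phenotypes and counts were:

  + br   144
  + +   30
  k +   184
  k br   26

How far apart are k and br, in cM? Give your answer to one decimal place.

The recombinant classes are + + and k br: 30 + 26 = 56.
Recombination frequency = 56/384 = 0.1458 ≈ 14.6%, i.e. 14.6 cM.

14.6 cM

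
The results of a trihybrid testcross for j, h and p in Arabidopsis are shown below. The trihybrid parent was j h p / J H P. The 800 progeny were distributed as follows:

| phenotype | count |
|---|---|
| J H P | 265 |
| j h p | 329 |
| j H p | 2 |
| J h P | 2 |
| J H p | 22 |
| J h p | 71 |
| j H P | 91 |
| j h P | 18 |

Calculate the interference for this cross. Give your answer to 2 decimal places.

The two rarest classes, j H p and J h P, are the double crossovers. Comparing them with the parentals, only the h allele has switched, so h is the middle locus and the order is p – h – j.
p–h: (40 + 4)/800 = 0.0550; h–j: (162 + 4)/800 = 0.2075.
Expected DCO frequency = 0.0550 × 0.2075 ≈ 0.01141; observed = 4/800 ≈ 0.00500.
Coefficient of coincidence = 0.00500/0.01141 ≈ 0.44; interference = 1 − 0.44 = 0.56.

0.56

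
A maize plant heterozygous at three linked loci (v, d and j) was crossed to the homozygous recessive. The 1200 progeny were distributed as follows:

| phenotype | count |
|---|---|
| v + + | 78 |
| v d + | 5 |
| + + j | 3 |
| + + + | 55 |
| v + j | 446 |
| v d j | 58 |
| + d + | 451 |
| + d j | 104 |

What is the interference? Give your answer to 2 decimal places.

0.58

The two most frequent reciprocal classes, v + j and + d +, are the parental types, so the F1 was v + j / + d +.
The two rarest classes, + + j and v d +, are the double crossovers. Comparing them with the parentals, only the v allele has switched, so v is the middle locus and the order is d – v – j.
d–v: (113 + 8)/1200 = 0.1008; v–j: (182 + 8)/1200 = 0.1583.
Expected DCO frequency = 0.1008 × 0.1583 ≈ 0.01596; observed = 8/1200 ≈ 0.00667.
Coefficient of coincidence = 0.00667/0.01596 ≈ 0.42; interference = 1 − 0.42 = 0.58.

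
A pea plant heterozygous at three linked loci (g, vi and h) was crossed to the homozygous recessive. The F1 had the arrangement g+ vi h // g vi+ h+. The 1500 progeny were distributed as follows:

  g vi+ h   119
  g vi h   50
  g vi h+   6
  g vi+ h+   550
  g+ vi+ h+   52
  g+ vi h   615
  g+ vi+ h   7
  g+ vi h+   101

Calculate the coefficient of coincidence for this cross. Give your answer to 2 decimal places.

0.73

The two rarest classes, g+ vi+ h and g vi h+, are the double crossovers. Comparing them with the parentals, only the vi allele has switched, so vi is the middle locus and the order is g – vi – h.
g–vi: (102 + 13)/1500 = 0.0767; vi–h: (220 + 13)/1500 = 0.1553.
Expected DCO frequency = 0.0767 × 0.1553 ≈ 0.01191; observed = 13/1500 ≈ 0.00867.
Coefficient of coincidence = 0.00867/0.01191 ≈ 0.73.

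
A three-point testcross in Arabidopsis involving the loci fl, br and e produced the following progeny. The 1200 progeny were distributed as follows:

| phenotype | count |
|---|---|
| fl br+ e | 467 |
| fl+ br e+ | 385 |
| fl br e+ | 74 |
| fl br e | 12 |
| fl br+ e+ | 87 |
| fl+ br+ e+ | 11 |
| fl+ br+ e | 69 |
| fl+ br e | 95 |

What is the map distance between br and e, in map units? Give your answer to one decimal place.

The two most frequent reciprocal classes, fl br+ e and fl+ br e+, are the parental types, so the F1 was fl br+ e / fl+ br e+.
The two rarest classes, fl br e and fl+ br+ e+, are the double crossovers. Comparing them with the parentals, only the br allele has switched, so br is the middle locus and the order is e – br – fl.
Crossovers in the e–br interval produce the single-crossover classes fl br+ e+ and fl+ br e (87 + 95 = 182) plus the double crossovers (23).
RF(e–br) = (182 + 23) / 1200 = 205/1200 = 0.1708 → 17.1 map units.

17.1 map units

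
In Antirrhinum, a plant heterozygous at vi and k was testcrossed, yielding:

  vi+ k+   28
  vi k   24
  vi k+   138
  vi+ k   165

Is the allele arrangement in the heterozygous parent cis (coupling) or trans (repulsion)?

trans

The two most frequent classes are vi+ k (165) and vi k+ (138); these are the parental (non-recombinant) types.
So the F1 carried vi+ k on one chromosome and vi k+ on the other — the recessive alleles are on opposite chromosomes (trans / repulsion).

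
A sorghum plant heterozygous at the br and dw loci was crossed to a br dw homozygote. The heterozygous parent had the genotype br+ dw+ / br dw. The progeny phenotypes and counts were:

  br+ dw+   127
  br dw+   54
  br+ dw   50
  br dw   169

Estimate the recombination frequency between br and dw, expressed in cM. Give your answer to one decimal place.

The recombinant classes are br+ dw and br dw+: 50 + 54 = 104.
Recombination frequency = 104/400 = 0.2600 ≈ 26.0%, i.e. 26.0 cM.

26.0 cM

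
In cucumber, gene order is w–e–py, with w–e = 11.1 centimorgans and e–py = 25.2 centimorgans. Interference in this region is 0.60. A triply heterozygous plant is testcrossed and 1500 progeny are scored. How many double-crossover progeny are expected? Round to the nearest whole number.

Map distances give recombination frequencies of 0.111 and 0.252 for the two intervals.
With interference 0.60 (so coincidence = 0.40), expected double-crossover frequency = 0.111 × 0.252 × 0.40 = 0.01119.
Expected number = 0.01119 × 1500 = 16.78 ≈ 17.

17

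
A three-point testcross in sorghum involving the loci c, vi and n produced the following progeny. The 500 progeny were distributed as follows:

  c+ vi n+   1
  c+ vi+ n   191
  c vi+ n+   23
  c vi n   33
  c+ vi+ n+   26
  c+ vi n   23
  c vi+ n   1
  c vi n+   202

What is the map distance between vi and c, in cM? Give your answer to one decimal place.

9.6 cM

The two most frequent reciprocal classes, c+ vi+ n and c vi n+, are the parental types, so the F1 was c+ vi+ n / c vi n+.
The two rarest classes, c vi+ n and c+ vi n+, are the double crossovers. Comparing them with the parentals, only the c allele has switched, so c is the middle locus and the order is vi – c – n.
Crossovers in the vi–c interval produce the single-crossover classes c+ vi n and c vi+ n+ (23 + 23 = 46) plus the double crossovers (2).
RF(vi–c) = (46 + 2) / 500 = 48/500 = 0.0960 → 9.6 cM.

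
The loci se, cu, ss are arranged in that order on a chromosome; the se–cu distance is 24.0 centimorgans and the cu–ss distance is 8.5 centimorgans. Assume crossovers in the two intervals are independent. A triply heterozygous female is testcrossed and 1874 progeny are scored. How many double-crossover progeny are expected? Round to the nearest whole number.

38

Map distances give recombination frequencies of 0.240 and 0.085 for the two intervals.
With no interference, expected double-crossover frequency = 0.240 × 0.085 = 0.02040.
Expected number = 0.02040 × 1874 = 38.23 ≈ 38.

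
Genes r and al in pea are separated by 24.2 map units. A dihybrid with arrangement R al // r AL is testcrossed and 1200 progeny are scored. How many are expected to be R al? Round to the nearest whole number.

A map distance of 24.2 map units corresponds to a recombination frequency of 0.242.
The F1 is R al / r AL, so R al is a parental gamete class with expected frequency (1 − r)/2 = 0.758/2 = 0.3790.
Expected number = 0.3790 × 1200 = 454.80 ≈ 455.

455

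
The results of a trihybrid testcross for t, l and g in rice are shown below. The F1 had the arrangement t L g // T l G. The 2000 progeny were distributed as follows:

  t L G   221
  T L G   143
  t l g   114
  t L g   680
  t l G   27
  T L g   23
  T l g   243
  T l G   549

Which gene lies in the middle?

The two rarest classes, T L g and t l G, are the double crossovers. Comparing them with the parentals, only the t allele has switched, so t is the middle locus and the order is g – t – l.

t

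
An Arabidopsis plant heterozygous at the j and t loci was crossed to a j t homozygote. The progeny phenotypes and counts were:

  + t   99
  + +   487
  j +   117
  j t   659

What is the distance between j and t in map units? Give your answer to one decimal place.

The two most frequent classes, + + (487) and j t (659), are the parental types, so the F1 was + + / j t.
The recombinant classes are + t and j +: 99 + 117 = 216.
Recombination frequency = 216/1362 = 0.1586 ≈ 15.9%, i.e. 15.9 map units.

15.9 map units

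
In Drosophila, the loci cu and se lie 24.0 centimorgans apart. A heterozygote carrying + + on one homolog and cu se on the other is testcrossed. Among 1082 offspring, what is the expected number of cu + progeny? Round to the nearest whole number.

130

A map distance of 24.0 centimorgans corresponds to a recombination frequency of 0.240.
The F1 is + + / cu se, so cu + is a recombinant gamete class with expected frequency r/2 = 0.240/2 = 0.1200.
Expected number = 0.1200 × 1082 = 129.84 ≈ 130.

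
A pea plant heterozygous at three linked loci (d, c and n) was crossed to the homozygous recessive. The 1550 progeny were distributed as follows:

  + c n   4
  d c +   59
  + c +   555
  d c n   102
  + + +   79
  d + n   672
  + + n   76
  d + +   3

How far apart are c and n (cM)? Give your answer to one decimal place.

The two most frequent reciprocal classes, d + n and + c +, are the parental types, so the F1 was d + n / + c +.
The two rarest classes, d + + and + c n, are the double crossovers. Comparing them with the parentals, only the n allele has switched, so n is the middle locus and the order is d – n – c.
Crossovers in the n–c interval produce the single-crossover classes d c n and + + + (102 + 79 = 181) plus the double crossovers (7).
RF(n–c) = (181 + 7) / 1550 = 188/1550 = 0.1213 → 12.1 cM.

12.1 cM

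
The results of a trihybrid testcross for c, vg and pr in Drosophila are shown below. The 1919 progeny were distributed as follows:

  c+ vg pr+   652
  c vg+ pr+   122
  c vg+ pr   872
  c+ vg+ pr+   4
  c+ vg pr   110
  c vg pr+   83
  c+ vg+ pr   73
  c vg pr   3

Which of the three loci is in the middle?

vg

The two most frequent reciprocal classes, c vg+ pr and c+ vg pr+, are the parental types, so the F1 was c vg+ pr / c+ vg pr+.
The two rarest classes, c vg pr and c+ vg+ pr+, are the double crossovers. Comparing them with the parentals, only the vg allele has switched, so vg is the middle locus and the order is c – vg – pr.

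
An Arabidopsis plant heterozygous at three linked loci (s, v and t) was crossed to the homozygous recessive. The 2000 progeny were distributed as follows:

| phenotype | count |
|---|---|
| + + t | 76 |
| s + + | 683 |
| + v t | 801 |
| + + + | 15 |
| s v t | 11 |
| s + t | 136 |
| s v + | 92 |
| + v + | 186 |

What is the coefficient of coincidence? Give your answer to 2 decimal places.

The two most frequent reciprocal classes, s + + and + v t, are the parental types, so the F1 was s + + / + v t.
The two rarest classes, + + + and s v t, are the double crossovers. Comparing them with the parentals, only the s allele has switched, so s is the middle locus and the order is t – s – v.
t–s: (322 + 26)/2000 = 0.1740; s–v: (168 + 26)/2000 = 0.0970.
Expected DCO frequency = 0.1740 × 0.0970 ≈ 0.01688; observed = 26/2000 ≈ 0.01300.
Coefficient of coincidence = 0.01300/0.01688 ≈ 0.77.

0.77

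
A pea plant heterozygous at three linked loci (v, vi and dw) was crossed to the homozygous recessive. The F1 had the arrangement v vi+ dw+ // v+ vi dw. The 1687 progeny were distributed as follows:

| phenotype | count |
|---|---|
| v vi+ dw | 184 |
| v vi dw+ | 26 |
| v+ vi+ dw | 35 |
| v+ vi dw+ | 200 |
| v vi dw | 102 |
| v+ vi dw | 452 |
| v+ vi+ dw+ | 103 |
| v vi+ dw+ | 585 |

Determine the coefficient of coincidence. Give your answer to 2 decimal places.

The two rarest classes, v vi dw+ and v+ vi+ dw, are the double crossovers. Comparing them with the parentals, only the vi allele has switched, so vi is the middle locus and the order is dw – vi – v.
dw–vi: (384 + 61)/1687 = 0.2638; vi–v: (205 + 61)/1687 = 0.1577.
Expected DCO frequency = 0.2638 × 0.1577 ≈ 0.04160; observed = 61/1687 ≈ 0.03616.
Coefficient of coincidence = 0.03616/0.04160 ≈ 0.87.

0.87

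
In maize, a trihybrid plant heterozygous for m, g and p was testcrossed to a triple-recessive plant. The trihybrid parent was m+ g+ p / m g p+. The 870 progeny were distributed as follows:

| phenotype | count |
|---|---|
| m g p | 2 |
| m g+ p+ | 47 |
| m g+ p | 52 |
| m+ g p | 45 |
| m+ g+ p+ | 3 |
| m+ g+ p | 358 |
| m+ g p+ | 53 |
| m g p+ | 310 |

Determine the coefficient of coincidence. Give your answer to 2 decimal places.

The two rarest classes, m+ g+ p+ and m g p, are the double crossovers. Comparing them with the parentals, only the p allele has switched, so p is the middle locus and the order is g – p – m.
g–p: (92 + 5)/870 = 0.1115; p–m: (105 + 5)/870 = 0.1264.
Expected DCO frequency = 0.1115 × 0.1264 ≈ 0.01409; observed = 5/870 ≈ 0.00575.
Coefficient of coincidence = 0.00575/0.01409 ≈ 0.41.

0.41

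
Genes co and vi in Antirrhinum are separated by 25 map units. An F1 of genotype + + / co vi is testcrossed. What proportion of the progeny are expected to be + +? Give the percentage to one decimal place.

A map distance of 25 map units corresponds to a recombination frequency of 0.250.
The F1 is + + / co vi, so + + is a parental gamete class with expected frequency (1 − r)/2 = 0.750/2 = 0.3750.
That is 0.3750 = 37.5% of the progeny.

37.5%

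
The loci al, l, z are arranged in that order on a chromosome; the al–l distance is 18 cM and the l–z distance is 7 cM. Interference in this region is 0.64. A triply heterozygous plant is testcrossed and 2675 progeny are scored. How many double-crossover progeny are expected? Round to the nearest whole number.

12

Map distances give recombination frequencies of 0.180 and 0.070 for the two intervals.
With interference 0.64 (so coincidence = 0.36), expected double-crossover frequency = 0.180 × 0.070 × 0.36 = 0.00454.
Expected number = 0.00454 × 2675 = 12.13 ≈ 12.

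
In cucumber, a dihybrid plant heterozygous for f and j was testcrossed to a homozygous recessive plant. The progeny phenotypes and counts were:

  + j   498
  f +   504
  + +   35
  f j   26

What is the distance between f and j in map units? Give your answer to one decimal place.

The two most frequent classes, + j (498) and f + (504), are the parental types, so the F1 was + j / f +.
The recombinant classes are + + and f j: 35 + 26 = 61.
Recombination frequency = 61/1063 = 0.0574 ≈ 5.7%, i.e. 5.7 map units.

5.7 map units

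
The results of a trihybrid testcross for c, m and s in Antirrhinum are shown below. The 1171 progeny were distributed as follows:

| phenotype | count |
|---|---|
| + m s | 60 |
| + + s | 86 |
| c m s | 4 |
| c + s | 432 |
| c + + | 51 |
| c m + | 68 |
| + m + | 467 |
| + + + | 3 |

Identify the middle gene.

The two most frequent reciprocal classes, c + s and + m +, are the parental types, so the F1 was c + s / + m +.
The two rarest classes, c m s and + + +, are the double crossovers. Comparing them with the parentals, only the m allele has switched, so m is the middle locus and the order is c – m – s.

m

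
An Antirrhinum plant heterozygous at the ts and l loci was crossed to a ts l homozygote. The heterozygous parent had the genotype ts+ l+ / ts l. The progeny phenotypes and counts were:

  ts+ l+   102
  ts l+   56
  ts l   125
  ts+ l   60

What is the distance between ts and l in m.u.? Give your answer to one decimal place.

33.8 m.u.

The recombinant classes are ts+ l and ts l+: 60 + 56 = 116.
Recombination frequency = 116/343 = 0.3382 ≈ 33.8%, i.e. 33.8 m.u.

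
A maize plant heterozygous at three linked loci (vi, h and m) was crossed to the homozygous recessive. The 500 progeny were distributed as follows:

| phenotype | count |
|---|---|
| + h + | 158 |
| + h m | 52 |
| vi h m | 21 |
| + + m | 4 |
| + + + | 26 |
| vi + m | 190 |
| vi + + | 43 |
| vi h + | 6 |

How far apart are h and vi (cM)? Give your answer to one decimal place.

11.4 cM

The two most frequent reciprocal classes, + h + and vi + m, are the parental types, so the F1 was + h + / vi + m.
The two rarest classes, vi h + and + + m, are the double crossovers. Comparing them with the parentals, only the vi allele has switched, so vi is the middle locus and the order is h – vi – m.
Crossovers in the h–vi interval produce the single-crossover classes + + + and vi h m (26 + 21 = 47) plus the double crossovers (10).
RF(h–vi) = (47 + 10) / 500 = 57/500 = 0.1140 → 11.4 cM.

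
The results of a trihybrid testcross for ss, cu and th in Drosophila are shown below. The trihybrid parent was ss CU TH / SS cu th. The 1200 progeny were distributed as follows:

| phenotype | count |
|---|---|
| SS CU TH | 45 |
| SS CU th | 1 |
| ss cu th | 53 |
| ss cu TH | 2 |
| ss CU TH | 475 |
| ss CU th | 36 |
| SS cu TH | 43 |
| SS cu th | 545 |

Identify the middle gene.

The two rarest classes, ss cu TH and SS CU th, are the double crossovers. Comparing them with the parentals, only the cu allele has switched, so cu is the middle locus and the order is ss – cu – th.

cu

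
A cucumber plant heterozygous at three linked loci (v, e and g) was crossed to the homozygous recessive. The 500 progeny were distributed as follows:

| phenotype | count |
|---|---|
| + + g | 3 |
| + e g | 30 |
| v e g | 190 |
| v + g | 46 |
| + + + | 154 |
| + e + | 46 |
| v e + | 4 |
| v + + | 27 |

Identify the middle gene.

g

The two most frequent reciprocal classes, + + + and v e g, are the parental types, so the F1 was + + + / v e g.
The two rarest classes, + + g and v e +, are the double crossovers. Comparing them with the parentals, only the g allele has switched, so g is the middle locus and the order is v – g – e.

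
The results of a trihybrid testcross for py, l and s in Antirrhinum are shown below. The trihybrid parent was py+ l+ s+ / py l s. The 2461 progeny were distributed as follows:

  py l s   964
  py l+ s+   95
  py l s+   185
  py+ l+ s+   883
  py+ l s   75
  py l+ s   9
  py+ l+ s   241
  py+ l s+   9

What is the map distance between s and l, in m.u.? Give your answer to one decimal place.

The two rarest classes, py+ l s+ and py l+ s, are the double crossovers. Comparing them with the parentals, only the l allele has switched, so l is the middle locus and the order is s – l – py.
Crossovers in the s–l interval produce the single-crossover classes py+ l+ s and py l s+ (241 + 185 = 426) plus the double crossovers (18).
RF(s–l) = (426 + 18) / 2461 = 444/2461 = 0.1804 → 18.0 m.u.

18.0 m.u.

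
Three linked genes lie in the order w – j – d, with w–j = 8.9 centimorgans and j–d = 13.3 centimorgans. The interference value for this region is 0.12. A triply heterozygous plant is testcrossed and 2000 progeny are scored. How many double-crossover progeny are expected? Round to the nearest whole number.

Map distances give recombination frequencies of 0.089 and 0.133 for the two intervals.
With interference 0.12 (so coincidence = 0.88), expected double-crossover frequency = 0.089 × 0.133 × 0.88 = 0.01042.
Expected number = 0.01042 × 2000 = 20.83 ≈ 21.

21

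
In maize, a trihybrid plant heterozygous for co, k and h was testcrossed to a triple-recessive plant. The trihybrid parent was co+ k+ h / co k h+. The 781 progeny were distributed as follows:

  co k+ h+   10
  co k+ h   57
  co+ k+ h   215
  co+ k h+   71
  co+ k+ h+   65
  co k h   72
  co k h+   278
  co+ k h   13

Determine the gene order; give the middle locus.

The two rarest classes, co+ k h and co k+ h+, are the double crossovers. Comparing them with the parentals, only the k allele has switched, so k is the middle locus and the order is h – k – co.

k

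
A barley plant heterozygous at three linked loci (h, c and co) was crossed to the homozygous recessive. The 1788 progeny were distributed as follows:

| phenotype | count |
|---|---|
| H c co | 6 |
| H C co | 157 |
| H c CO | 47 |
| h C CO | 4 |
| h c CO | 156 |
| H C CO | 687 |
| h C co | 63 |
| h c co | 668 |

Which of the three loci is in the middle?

h

The two most frequent reciprocal classes, H C CO and h c co, are the parental types, so the F1 was H C CO / h c co.
The two rarest classes, h C CO and H c co, are the double crossovers. Comparing them with the parentals, only the h allele has switched, so h is the middle locus and the order is c – h – co.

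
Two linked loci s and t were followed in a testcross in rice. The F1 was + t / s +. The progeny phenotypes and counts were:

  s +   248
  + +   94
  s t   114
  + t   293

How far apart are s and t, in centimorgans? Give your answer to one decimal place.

27.8 centimorgans

The recombinant classes are + + and s t: 94 + 114 = 208.
Recombination frequency = 208/749 = 0.2777 ≈ 27.8%, i.e. 27.8 centimorgans.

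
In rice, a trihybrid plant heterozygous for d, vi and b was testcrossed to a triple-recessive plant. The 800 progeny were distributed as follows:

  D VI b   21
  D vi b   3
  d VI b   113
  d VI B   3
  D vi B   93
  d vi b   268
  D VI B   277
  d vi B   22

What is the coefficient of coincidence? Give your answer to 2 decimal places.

The two most frequent reciprocal classes, d vi b and D VI B, are the parental types, so the F1 was d vi b / D VI B.
The two rarest classes, D vi b and d VI B, are the double crossovers. Comparing them with the parentals, only the d allele has switched, so d is the middle locus and the order is vi – d – b.
vi–d: (206 + 6)/800 = 0.2650; d–b: (43 + 6)/800 = 0.0612.
Expected DCO frequency = 0.2650 × 0.0612 ≈ 0.01622; observed = 6/800 ≈ 0.00750.
Coefficient of coincidence = 0.00750/0.01622 ≈ 0.46.

0.46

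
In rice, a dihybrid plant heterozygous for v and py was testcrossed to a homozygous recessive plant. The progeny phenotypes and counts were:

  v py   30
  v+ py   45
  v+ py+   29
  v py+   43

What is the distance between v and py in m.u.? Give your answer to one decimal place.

40.1 m.u.

The two most frequent classes, v+ py (45) and v py+ (43), are the parental types, so the F1 was v+ py / v py+.
The recombinant classes are v+ py+ and v py: 29 + 30 = 59.
Recombination frequency = 59/147 = 0.4014 ≈ 40.1%, i.e. 40.1 m.u.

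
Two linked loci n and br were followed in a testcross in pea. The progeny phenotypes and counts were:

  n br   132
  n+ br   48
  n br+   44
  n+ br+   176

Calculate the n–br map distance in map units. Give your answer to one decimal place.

23.0 map units

The two most frequent classes, n+ br+ (176) and n br (132), are the parental types, so the F1 was n+ br+ / n br.
The recombinant classes are n+ br and n br+: 48 + 44 = 92.
Recombination frequency = 92/400 = 0.2300 ≈ 23.0%, i.e. 23.0 map units.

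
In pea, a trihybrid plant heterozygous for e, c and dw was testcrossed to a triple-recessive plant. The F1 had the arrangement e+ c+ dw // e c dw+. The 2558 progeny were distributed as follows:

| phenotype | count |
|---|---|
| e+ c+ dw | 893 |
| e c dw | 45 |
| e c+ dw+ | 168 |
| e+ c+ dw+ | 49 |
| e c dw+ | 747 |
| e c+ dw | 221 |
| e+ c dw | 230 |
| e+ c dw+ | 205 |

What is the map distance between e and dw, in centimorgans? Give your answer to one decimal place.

20.3 centimorgans

The two rarest classes, e+ c+ dw+ and e c dw, are the double crossovers. Comparing them with the parentals, only the dw allele has switched, so dw is the middle locus and the order is c – dw – e.
Crossovers in the dw–e interval produce the single-crossover classes e c+ dw and e+ c dw+ (221 + 205 = 426) plus the double crossovers (94).
RF(dw–e) = (426 + 94) / 2558 = 520/2558 = 0.2033 → 20.3 centimorgans.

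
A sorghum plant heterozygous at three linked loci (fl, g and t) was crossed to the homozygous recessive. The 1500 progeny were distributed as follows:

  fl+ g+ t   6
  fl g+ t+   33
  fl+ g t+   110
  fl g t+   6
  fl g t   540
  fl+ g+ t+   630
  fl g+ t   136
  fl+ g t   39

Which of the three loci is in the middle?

The two most frequent reciprocal classes, fl+ g+ t+ and fl g t, are the parental types, so the F1 was fl+ g+ t+ / fl g t.
The two rarest classes, fl+ g+ t and fl g t+, are the double crossovers. Comparing them with the parentals, only the t allele has switched, so t is the middle locus and the order is fl – t – g.

t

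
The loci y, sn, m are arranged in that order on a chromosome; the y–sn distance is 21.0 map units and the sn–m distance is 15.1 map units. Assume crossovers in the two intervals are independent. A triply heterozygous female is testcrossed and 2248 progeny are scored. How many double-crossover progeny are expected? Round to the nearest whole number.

Map distances give recombination frequencies of 0.210 and 0.151 for the two intervals.
With no interference, expected double-crossover frequency = 0.210 × 0.151 = 0.03171.
Expected number = 0.03171 × 2248 = 71.28 ≈ 71.

71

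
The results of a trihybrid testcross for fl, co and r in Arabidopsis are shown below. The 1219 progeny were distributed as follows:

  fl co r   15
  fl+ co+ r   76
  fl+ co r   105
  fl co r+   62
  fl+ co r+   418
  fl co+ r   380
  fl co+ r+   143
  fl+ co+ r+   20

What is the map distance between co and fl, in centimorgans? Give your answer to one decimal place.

The two most frequent reciprocal classes, fl+ co r+ and fl co+ r, are the parental types, so the F1 was fl+ co r+ / fl co+ r.
The two rarest classes, fl+ co+ r+ and fl co r, are the double crossovers. Comparing them with the parentals, only the co allele has switched, so co is the middle locus and the order is fl – co – r.
Crossovers in the fl–co interval produce the single-crossover classes fl co r+ and fl+ co+ r (62 + 76 = 138) plus the double crossovers (35).
RF(fl–co) = (138 + 35) / 1219 = 173/1219 = 0.1419 → 14.2 centimorgans.

14.2 centimorgans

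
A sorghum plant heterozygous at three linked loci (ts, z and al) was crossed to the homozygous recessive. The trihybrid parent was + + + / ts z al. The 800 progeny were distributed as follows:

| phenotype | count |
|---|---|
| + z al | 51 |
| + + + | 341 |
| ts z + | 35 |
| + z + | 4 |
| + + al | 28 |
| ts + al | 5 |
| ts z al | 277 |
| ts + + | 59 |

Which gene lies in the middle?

z

The two rarest classes, + z + and ts + al, are the double crossovers. Comparing them with the parentals, only the z allele has switched, so z is the middle locus and the order is ts – z – al.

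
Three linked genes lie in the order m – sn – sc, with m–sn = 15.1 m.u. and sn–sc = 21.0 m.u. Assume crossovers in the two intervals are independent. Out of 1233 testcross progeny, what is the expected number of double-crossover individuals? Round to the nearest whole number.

Map distances give recombination frequencies of 0.151 and 0.210 for the two intervals.
With no interference, expected double-crossover frequency = 0.151 × 0.210 = 0.03171.
Expected number = 0.03171 × 1233 = 39.10 ≈ 39.

39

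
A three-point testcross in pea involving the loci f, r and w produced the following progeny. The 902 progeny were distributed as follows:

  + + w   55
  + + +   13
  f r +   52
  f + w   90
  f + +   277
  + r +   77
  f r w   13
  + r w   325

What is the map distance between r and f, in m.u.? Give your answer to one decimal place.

The two most frequent reciprocal classes, + r w and f + +, are the parental types, so the F1 was + r w / f + +.
The two rarest classes, f r w and + + +, are the double crossovers. Comparing them with the parentals, only the f allele has switched, so f is the middle locus and the order is w – f – r.
Crossovers in the f–r interval produce the single-crossover classes + + w and f r + (55 + 52 = 107) plus the double crossovers (26).
RF(f–r) = (107 + 26) / 902 = 133/902 = 0.1475 → 14.7 m.u.

14.7 m.u.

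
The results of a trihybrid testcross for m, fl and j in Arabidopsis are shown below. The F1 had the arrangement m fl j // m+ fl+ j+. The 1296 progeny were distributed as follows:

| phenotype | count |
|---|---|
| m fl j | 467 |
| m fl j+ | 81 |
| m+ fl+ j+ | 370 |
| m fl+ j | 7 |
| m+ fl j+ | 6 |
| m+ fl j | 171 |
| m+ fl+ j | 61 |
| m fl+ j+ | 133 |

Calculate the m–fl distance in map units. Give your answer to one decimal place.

The two rarest classes, m fl+ j and m+ fl j+, are the double crossovers. Comparing them with the parentals, only the fl allele has switched, so fl is the middle locus and the order is j – fl – m.
Crossovers in the fl–m interval produce the single-crossover classes m+ fl j and m fl+ j+ (171 + 133 = 304) plus the double crossovers (13).
RF(fl–m) = (304 + 13) / 1296 = 317/1296 = 0.2446 → 24.5 map units.

24.5 map units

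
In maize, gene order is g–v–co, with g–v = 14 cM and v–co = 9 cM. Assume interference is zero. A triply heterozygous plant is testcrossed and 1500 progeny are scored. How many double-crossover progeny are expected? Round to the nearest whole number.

19

Map distances give recombination frequencies of 0.140 and 0.090 for the two intervals.
With no interference, expected double-crossover frequency = 0.140 × 0.090 = 0.01260.
Expected number = 0.01260 × 1500 = 18.90 ≈ 19.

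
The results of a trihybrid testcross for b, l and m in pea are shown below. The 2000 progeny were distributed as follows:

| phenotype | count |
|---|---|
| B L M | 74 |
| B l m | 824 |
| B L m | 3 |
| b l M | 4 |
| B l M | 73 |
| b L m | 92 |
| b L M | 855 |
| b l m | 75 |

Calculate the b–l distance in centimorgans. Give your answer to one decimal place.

7.8 centimorgans

The two most frequent reciprocal classes, B l m and b L M, are the parental types, so the F1 was B l m / b L M.
The two rarest classes, B L m and b l M, are the double crossovers. Comparing them with the parentals, only the l allele has switched, so l is the middle locus and the order is b – l – m.
Crossovers in the b–l interval produce the single-crossover classes b l m and B L M (75 + 74 = 149) plus the double crossovers (7).
RF(b–l) = (149 + 7) / 2000 = 156/2000 = 0.0780 → 7.8 centimorgans.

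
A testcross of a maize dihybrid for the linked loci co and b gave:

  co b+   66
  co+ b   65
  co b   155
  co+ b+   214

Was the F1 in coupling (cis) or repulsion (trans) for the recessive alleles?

The two most frequent classes are co+ b+ (214) and co b (155); these are the parental (non-recombinant) types.
So the F1 carried co+ b+ on one chromosome and co b on the other — the recessive alleles are on the same chromosome (cis / coupling).

cis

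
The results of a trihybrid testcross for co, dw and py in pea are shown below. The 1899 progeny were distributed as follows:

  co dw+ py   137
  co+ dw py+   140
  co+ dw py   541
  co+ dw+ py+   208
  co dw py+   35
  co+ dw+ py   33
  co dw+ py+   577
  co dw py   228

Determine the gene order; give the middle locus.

The two most frequent reciprocal classes, co+ dw py and co dw+ py+, are the parental types, so the F1 was co+ dw py / co dw+ py+.
The two rarest classes, co+ dw+ py and co dw py+, are the double crossovers. Comparing them with the parentals, only the dw allele has switched, so dw is the middle locus and the order is py – dw – co.

dw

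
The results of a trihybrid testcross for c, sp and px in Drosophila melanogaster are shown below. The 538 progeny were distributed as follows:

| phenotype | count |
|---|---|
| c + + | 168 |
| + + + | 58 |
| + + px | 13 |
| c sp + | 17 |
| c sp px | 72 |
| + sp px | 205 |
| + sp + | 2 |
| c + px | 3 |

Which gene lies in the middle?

The two most frequent reciprocal classes, c + + and + sp px, are the parental types, so the F1 was c + + / + sp px.
The two rarest classes, c + px and + sp +, are the double crossovers. Comparing them with the parentals, only the px allele has switched, so px is the middle locus and the order is c – px – sp.

px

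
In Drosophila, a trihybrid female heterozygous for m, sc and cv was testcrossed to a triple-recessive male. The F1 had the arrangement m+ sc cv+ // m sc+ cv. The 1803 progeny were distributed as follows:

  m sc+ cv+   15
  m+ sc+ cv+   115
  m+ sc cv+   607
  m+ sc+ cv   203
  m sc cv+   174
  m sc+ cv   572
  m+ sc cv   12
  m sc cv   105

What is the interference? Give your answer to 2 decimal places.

0.51

The two rarest classes, m+ sc cv and m sc+ cv+, are the double crossovers. Comparing them with the parentals, only the cv allele has switched, so cv is the middle locus and the order is sc – cv – m.
sc–cv: (220 + 27)/1803 = 0.1370; cv–m: (377 + 27)/1803 = 0.2241.
Expected DCO frequency = 0.1370 × 0.2241 ≈ 0.03070; observed = 27/1803 ≈ 0.01498.
Coefficient of coincidence = 0.01498/0.03070 ≈ 0.49; interference = 1 − 0.49 = 0.51.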